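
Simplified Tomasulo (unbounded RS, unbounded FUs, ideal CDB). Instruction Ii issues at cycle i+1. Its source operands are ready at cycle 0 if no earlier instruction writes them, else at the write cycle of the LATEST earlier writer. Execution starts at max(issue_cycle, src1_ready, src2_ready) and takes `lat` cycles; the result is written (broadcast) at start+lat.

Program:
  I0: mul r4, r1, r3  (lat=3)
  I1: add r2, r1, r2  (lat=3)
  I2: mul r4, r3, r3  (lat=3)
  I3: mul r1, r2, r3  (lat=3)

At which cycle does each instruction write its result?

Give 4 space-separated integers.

I0 mul r4: issue@1 deps=(None,None) exec_start@1 write@4
I1 add r2: issue@2 deps=(None,None) exec_start@2 write@5
I2 mul r4: issue@3 deps=(None,None) exec_start@3 write@6
I3 mul r1: issue@4 deps=(1,None) exec_start@5 write@8

Answer: 4 5 6 8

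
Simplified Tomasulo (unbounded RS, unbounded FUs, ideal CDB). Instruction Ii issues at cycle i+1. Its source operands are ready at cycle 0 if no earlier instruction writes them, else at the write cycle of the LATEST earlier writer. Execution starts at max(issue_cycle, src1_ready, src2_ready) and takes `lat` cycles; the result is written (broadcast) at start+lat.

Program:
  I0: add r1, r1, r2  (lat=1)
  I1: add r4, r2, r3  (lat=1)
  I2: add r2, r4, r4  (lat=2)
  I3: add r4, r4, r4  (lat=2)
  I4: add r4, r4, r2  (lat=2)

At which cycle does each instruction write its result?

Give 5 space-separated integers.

Answer: 2 3 5 6 8

Derivation:
I0 add r1: issue@1 deps=(None,None) exec_start@1 write@2
I1 add r4: issue@2 deps=(None,None) exec_start@2 write@3
I2 add r2: issue@3 deps=(1,1) exec_start@3 write@5
I3 add r4: issue@4 deps=(1,1) exec_start@4 write@6
I4 add r4: issue@5 deps=(3,2) exec_start@6 write@8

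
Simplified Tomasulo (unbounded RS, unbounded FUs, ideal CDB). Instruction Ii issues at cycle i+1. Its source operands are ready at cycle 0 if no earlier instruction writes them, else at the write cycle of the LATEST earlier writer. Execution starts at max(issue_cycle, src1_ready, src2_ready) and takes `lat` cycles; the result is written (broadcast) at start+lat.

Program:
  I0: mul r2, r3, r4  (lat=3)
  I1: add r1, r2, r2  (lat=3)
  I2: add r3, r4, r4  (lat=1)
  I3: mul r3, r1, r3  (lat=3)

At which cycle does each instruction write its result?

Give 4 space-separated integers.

Answer: 4 7 4 10

Derivation:
I0 mul r2: issue@1 deps=(None,None) exec_start@1 write@4
I1 add r1: issue@2 deps=(0,0) exec_start@4 write@7
I2 add r3: issue@3 deps=(None,None) exec_start@3 write@4
I3 mul r3: issue@4 deps=(1,2) exec_start@7 write@10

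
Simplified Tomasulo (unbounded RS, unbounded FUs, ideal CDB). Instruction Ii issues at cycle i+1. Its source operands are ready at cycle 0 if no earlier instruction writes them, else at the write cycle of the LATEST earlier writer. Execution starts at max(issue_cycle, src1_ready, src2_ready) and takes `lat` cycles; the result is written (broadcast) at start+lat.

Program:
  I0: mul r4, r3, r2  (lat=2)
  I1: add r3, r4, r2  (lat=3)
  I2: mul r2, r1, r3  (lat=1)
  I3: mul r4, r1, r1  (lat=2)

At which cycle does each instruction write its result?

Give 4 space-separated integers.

I0 mul r4: issue@1 deps=(None,None) exec_start@1 write@3
I1 add r3: issue@2 deps=(0,None) exec_start@3 write@6
I2 mul r2: issue@3 deps=(None,1) exec_start@6 write@7
I3 mul r4: issue@4 deps=(None,None) exec_start@4 write@6

Answer: 3 6 7 6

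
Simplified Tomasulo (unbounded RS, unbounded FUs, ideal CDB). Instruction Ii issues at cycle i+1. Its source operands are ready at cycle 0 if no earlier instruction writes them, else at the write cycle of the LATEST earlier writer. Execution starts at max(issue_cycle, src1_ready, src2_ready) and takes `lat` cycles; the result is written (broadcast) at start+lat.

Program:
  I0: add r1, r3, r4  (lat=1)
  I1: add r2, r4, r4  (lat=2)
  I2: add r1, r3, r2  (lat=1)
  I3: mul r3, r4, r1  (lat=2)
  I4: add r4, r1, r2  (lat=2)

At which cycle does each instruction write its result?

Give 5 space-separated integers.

Answer: 2 4 5 7 7

Derivation:
I0 add r1: issue@1 deps=(None,None) exec_start@1 write@2
I1 add r2: issue@2 deps=(None,None) exec_start@2 write@4
I2 add r1: issue@3 deps=(None,1) exec_start@4 write@5
I3 mul r3: issue@4 deps=(None,2) exec_start@5 write@7
I4 add r4: issue@5 deps=(2,1) exec_start@5 write@7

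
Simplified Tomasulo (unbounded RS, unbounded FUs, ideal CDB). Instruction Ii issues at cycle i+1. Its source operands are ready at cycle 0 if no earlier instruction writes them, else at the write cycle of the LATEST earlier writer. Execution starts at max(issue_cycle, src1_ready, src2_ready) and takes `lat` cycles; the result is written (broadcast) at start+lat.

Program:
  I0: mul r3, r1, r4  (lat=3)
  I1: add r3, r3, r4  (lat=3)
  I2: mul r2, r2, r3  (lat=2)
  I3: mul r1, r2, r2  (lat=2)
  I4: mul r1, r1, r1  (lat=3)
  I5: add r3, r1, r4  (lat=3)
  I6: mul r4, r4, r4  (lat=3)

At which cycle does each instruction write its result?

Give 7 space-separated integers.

Answer: 4 7 9 11 14 17 10

Derivation:
I0 mul r3: issue@1 deps=(None,None) exec_start@1 write@4
I1 add r3: issue@2 deps=(0,None) exec_start@4 write@7
I2 mul r2: issue@3 deps=(None,1) exec_start@7 write@9
I3 mul r1: issue@4 deps=(2,2) exec_start@9 write@11
I4 mul r1: issue@5 deps=(3,3) exec_start@11 write@14
I5 add r3: issue@6 deps=(4,None) exec_start@14 write@17
I6 mul r4: issue@7 deps=(None,None) exec_start@7 write@10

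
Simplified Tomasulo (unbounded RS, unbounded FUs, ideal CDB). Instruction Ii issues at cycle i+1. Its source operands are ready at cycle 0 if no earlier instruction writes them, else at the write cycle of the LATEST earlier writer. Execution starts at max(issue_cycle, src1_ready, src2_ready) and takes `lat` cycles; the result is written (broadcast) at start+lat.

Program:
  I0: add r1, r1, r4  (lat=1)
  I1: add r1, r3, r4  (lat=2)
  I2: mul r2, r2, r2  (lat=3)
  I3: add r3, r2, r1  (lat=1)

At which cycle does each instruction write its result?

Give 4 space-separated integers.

I0 add r1: issue@1 deps=(None,None) exec_start@1 write@2
I1 add r1: issue@2 deps=(None,None) exec_start@2 write@4
I2 mul r2: issue@3 deps=(None,None) exec_start@3 write@6
I3 add r3: issue@4 deps=(2,1) exec_start@6 write@7

Answer: 2 4 6 7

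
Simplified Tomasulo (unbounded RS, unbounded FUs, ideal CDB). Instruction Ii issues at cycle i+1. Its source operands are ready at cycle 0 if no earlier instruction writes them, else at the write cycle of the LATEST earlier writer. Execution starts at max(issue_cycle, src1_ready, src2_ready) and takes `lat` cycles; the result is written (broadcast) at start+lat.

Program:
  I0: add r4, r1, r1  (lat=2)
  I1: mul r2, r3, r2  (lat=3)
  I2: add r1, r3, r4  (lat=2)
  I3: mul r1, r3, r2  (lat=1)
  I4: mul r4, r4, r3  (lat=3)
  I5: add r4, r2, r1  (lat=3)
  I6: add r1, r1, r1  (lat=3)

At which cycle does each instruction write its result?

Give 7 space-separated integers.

I0 add r4: issue@1 deps=(None,None) exec_start@1 write@3
I1 mul r2: issue@2 deps=(None,None) exec_start@2 write@5
I2 add r1: issue@3 deps=(None,0) exec_start@3 write@5
I3 mul r1: issue@4 deps=(None,1) exec_start@5 write@6
I4 mul r4: issue@5 deps=(0,None) exec_start@5 write@8
I5 add r4: issue@6 deps=(1,3) exec_start@6 write@9
I6 add r1: issue@7 deps=(3,3) exec_start@7 write@10

Answer: 3 5 5 6 8 9 10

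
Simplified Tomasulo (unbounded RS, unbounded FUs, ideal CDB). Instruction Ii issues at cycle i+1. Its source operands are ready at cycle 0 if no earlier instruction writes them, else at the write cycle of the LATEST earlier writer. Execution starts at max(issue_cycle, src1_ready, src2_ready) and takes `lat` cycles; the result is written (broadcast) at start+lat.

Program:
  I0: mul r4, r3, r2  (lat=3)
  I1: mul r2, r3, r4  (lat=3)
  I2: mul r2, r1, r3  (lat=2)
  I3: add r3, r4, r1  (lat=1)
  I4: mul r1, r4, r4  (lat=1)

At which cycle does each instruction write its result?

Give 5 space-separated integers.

Answer: 4 7 5 5 6

Derivation:
I0 mul r4: issue@1 deps=(None,None) exec_start@1 write@4
I1 mul r2: issue@2 deps=(None,0) exec_start@4 write@7
I2 mul r2: issue@3 deps=(None,None) exec_start@3 write@5
I3 add r3: issue@4 deps=(0,None) exec_start@4 write@5
I4 mul r1: issue@5 deps=(0,0) exec_start@5 write@6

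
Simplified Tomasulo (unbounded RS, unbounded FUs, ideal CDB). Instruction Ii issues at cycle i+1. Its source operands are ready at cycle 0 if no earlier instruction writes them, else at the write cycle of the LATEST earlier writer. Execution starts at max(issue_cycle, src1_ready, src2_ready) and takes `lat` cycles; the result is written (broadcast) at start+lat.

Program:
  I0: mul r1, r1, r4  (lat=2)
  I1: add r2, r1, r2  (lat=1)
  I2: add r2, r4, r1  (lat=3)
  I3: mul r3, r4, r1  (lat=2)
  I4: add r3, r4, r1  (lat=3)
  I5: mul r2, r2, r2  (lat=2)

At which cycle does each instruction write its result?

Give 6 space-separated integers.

Answer: 3 4 6 6 8 8

Derivation:
I0 mul r1: issue@1 deps=(None,None) exec_start@1 write@3
I1 add r2: issue@2 deps=(0,None) exec_start@3 write@4
I2 add r2: issue@3 deps=(None,0) exec_start@3 write@6
I3 mul r3: issue@4 deps=(None,0) exec_start@4 write@6
I4 add r3: issue@5 deps=(None,0) exec_start@5 write@8
I5 mul r2: issue@6 deps=(2,2) exec_start@6 write@8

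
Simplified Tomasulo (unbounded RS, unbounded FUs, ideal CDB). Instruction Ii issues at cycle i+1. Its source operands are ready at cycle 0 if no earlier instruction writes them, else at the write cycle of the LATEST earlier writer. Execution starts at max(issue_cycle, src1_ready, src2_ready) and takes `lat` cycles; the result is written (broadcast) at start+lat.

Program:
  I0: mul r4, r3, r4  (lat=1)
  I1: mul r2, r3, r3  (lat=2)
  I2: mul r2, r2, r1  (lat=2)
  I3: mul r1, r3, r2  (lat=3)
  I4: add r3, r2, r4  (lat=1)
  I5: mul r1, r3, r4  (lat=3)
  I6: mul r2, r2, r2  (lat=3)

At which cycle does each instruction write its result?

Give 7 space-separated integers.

Answer: 2 4 6 9 7 10 10

Derivation:
I0 mul r4: issue@1 deps=(None,None) exec_start@1 write@2
I1 mul r2: issue@2 deps=(None,None) exec_start@2 write@4
I2 mul r2: issue@3 deps=(1,None) exec_start@4 write@6
I3 mul r1: issue@4 deps=(None,2) exec_start@6 write@9
I4 add r3: issue@5 deps=(2,0) exec_start@6 write@7
I5 mul r1: issue@6 deps=(4,0) exec_start@7 write@10
I6 mul r2: issue@7 deps=(2,2) exec_start@7 write@10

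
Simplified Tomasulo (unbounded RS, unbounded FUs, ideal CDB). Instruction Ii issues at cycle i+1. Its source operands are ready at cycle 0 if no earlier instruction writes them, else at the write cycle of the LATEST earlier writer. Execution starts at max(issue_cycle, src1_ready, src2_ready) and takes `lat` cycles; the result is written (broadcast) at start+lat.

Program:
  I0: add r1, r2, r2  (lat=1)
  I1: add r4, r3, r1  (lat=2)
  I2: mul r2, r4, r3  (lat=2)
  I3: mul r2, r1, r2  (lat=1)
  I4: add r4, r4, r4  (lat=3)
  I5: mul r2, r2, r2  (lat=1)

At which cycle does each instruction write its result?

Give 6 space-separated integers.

Answer: 2 4 6 7 8 8

Derivation:
I0 add r1: issue@1 deps=(None,None) exec_start@1 write@2
I1 add r4: issue@2 deps=(None,0) exec_start@2 write@4
I2 mul r2: issue@3 deps=(1,None) exec_start@4 write@6
I3 mul r2: issue@4 deps=(0,2) exec_start@6 write@7
I4 add r4: issue@5 deps=(1,1) exec_start@5 write@8
I5 mul r2: issue@6 deps=(3,3) exec_start@7 write@8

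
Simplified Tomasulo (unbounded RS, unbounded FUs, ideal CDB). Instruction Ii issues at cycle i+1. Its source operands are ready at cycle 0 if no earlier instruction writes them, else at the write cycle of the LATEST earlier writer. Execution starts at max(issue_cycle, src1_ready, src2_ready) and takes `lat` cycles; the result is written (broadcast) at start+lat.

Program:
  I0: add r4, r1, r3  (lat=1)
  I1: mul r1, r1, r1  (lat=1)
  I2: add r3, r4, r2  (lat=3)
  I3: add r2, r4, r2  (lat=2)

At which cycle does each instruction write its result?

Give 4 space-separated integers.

I0 add r4: issue@1 deps=(None,None) exec_start@1 write@2
I1 mul r1: issue@2 deps=(None,None) exec_start@2 write@3
I2 add r3: issue@3 deps=(0,None) exec_start@3 write@6
I3 add r2: issue@4 deps=(0,None) exec_start@4 write@6

Answer: 2 3 6 6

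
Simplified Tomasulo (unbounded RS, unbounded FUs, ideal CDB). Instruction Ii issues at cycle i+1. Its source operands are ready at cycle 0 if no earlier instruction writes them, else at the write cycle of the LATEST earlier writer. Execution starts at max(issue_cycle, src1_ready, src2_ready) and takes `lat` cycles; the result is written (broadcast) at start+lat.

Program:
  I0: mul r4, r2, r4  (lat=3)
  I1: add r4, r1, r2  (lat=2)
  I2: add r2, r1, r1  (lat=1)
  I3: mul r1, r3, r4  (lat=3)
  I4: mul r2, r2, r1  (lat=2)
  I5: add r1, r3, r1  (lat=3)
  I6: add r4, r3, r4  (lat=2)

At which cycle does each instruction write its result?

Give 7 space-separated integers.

I0 mul r4: issue@1 deps=(None,None) exec_start@1 write@4
I1 add r4: issue@2 deps=(None,None) exec_start@2 write@4
I2 add r2: issue@3 deps=(None,None) exec_start@3 write@4
I3 mul r1: issue@4 deps=(None,1) exec_start@4 write@7
I4 mul r2: issue@5 deps=(2,3) exec_start@7 write@9
I5 add r1: issue@6 deps=(None,3) exec_start@7 write@10
I6 add r4: issue@7 deps=(None,1) exec_start@7 write@9

Answer: 4 4 4 7 9 10 9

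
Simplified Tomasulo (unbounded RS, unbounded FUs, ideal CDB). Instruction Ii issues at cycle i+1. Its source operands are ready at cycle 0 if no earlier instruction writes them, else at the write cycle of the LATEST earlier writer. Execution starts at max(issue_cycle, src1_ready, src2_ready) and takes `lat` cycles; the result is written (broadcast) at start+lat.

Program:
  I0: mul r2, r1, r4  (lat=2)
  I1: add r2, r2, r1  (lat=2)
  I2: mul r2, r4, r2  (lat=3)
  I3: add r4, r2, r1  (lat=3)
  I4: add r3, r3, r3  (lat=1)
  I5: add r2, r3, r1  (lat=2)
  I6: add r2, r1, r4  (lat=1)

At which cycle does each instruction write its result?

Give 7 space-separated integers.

Answer: 3 5 8 11 6 8 12

Derivation:
I0 mul r2: issue@1 deps=(None,None) exec_start@1 write@3
I1 add r2: issue@2 deps=(0,None) exec_start@3 write@5
I2 mul r2: issue@3 deps=(None,1) exec_start@5 write@8
I3 add r4: issue@4 deps=(2,None) exec_start@8 write@11
I4 add r3: issue@5 deps=(None,None) exec_start@5 write@6
I5 add r2: issue@6 deps=(4,None) exec_start@6 write@8
I6 add r2: issue@7 deps=(None,3) exec_start@11 write@12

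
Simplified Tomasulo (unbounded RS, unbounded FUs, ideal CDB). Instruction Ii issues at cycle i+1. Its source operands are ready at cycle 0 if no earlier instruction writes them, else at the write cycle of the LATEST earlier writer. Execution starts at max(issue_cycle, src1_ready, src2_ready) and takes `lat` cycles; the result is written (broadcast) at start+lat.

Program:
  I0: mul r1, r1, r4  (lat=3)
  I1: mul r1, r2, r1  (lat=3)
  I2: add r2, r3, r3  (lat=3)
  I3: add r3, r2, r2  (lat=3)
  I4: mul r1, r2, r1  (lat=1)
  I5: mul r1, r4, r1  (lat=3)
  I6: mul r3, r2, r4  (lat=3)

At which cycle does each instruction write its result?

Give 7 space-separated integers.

Answer: 4 7 6 9 8 11 10

Derivation:
I0 mul r1: issue@1 deps=(None,None) exec_start@1 write@4
I1 mul r1: issue@2 deps=(None,0) exec_start@4 write@7
I2 add r2: issue@3 deps=(None,None) exec_start@3 write@6
I3 add r3: issue@4 deps=(2,2) exec_start@6 write@9
I4 mul r1: issue@5 deps=(2,1) exec_start@7 write@8
I5 mul r1: issue@6 deps=(None,4) exec_start@8 write@11
I6 mul r3: issue@7 deps=(2,None) exec_start@7 write@10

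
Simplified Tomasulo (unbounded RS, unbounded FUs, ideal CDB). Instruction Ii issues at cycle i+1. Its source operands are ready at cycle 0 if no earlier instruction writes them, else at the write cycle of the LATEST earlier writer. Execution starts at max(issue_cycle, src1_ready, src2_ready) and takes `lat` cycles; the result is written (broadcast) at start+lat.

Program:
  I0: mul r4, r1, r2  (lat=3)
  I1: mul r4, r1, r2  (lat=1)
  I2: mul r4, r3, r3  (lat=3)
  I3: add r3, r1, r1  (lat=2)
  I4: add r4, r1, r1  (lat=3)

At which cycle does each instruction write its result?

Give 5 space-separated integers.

Answer: 4 3 6 6 8

Derivation:
I0 mul r4: issue@1 deps=(None,None) exec_start@1 write@4
I1 mul r4: issue@2 deps=(None,None) exec_start@2 write@3
I2 mul r4: issue@3 deps=(None,None) exec_start@3 write@6
I3 add r3: issue@4 deps=(None,None) exec_start@4 write@6
I4 add r4: issue@5 deps=(None,None) exec_start@5 write@8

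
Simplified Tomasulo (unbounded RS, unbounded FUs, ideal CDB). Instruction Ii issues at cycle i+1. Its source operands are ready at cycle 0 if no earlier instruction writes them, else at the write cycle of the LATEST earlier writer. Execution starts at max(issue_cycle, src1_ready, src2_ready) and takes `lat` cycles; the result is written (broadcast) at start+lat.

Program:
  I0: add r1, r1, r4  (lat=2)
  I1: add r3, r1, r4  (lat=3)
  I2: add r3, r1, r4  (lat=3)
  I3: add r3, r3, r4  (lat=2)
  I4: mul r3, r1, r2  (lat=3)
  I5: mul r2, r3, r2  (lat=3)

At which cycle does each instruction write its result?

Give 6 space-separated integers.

Answer: 3 6 6 8 8 11

Derivation:
I0 add r1: issue@1 deps=(None,None) exec_start@1 write@3
I1 add r3: issue@2 deps=(0,None) exec_start@3 write@6
I2 add r3: issue@3 deps=(0,None) exec_start@3 write@6
I3 add r3: issue@4 deps=(2,None) exec_start@6 write@8
I4 mul r3: issue@5 deps=(0,None) exec_start@5 write@8
I5 mul r2: issue@6 deps=(4,None) exec_start@8 write@11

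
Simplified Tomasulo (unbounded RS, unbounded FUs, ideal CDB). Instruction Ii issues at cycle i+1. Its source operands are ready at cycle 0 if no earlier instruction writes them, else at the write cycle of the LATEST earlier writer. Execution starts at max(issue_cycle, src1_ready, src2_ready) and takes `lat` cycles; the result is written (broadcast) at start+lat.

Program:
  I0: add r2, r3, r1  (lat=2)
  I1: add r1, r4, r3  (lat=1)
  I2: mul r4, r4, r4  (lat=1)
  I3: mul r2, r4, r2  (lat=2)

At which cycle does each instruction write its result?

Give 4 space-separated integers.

Answer: 3 3 4 6

Derivation:
I0 add r2: issue@1 deps=(None,None) exec_start@1 write@3
I1 add r1: issue@2 deps=(None,None) exec_start@2 write@3
I2 mul r4: issue@3 deps=(None,None) exec_start@3 write@4
I3 mul r2: issue@4 deps=(2,0) exec_start@4 write@6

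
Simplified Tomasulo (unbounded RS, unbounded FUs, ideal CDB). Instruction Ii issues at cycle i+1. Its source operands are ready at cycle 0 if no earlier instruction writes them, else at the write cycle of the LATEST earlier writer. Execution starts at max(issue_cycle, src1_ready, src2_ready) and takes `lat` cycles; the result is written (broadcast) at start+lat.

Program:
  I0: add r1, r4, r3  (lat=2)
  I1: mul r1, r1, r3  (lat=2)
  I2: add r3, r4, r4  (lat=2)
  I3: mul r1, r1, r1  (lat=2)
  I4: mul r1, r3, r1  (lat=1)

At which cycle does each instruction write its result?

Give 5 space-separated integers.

Answer: 3 5 5 7 8

Derivation:
I0 add r1: issue@1 deps=(None,None) exec_start@1 write@3
I1 mul r1: issue@2 deps=(0,None) exec_start@3 write@5
I2 add r3: issue@3 deps=(None,None) exec_start@3 write@5
I3 mul r1: issue@4 deps=(1,1) exec_start@5 write@7
I4 mul r1: issue@5 deps=(2,3) exec_start@7 write@8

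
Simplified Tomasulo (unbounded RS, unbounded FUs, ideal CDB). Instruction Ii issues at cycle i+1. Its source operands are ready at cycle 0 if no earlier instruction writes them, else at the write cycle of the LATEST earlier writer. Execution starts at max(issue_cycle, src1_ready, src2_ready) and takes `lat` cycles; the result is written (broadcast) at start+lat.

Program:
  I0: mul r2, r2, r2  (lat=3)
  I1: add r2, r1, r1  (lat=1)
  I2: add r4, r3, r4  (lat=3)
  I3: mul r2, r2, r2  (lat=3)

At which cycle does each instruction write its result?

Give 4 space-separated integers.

Answer: 4 3 6 7

Derivation:
I0 mul r2: issue@1 deps=(None,None) exec_start@1 write@4
I1 add r2: issue@2 deps=(None,None) exec_start@2 write@3
I2 add r4: issue@3 deps=(None,None) exec_start@3 write@6
I3 mul r2: issue@4 deps=(1,1) exec_start@4 write@7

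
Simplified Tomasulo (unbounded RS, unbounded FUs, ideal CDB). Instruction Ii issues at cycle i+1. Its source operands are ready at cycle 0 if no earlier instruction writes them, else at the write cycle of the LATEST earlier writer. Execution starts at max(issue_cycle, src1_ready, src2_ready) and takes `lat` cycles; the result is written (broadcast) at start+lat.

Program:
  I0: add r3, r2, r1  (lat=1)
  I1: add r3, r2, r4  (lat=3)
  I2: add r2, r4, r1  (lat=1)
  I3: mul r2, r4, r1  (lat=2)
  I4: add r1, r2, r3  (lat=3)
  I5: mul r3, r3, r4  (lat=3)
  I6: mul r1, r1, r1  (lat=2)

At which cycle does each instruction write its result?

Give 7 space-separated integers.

I0 add r3: issue@1 deps=(None,None) exec_start@1 write@2
I1 add r3: issue@2 deps=(None,None) exec_start@2 write@5
I2 add r2: issue@3 deps=(None,None) exec_start@3 write@4
I3 mul r2: issue@4 deps=(None,None) exec_start@4 write@6
I4 add r1: issue@5 deps=(3,1) exec_start@6 write@9
I5 mul r3: issue@6 deps=(1,None) exec_start@6 write@9
I6 mul r1: issue@7 deps=(4,4) exec_start@9 write@11

Answer: 2 5 4 6 9 9 11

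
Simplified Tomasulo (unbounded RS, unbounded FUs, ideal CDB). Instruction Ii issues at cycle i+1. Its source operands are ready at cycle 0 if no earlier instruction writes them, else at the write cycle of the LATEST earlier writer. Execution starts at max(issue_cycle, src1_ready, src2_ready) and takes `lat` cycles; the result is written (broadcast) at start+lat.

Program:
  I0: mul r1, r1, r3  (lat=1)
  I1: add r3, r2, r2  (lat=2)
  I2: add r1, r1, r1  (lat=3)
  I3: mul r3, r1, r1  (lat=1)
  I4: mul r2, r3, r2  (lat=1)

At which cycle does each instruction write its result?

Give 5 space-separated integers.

I0 mul r1: issue@1 deps=(None,None) exec_start@1 write@2
I1 add r3: issue@2 deps=(None,None) exec_start@2 write@4
I2 add r1: issue@3 deps=(0,0) exec_start@3 write@6
I3 mul r3: issue@4 deps=(2,2) exec_start@6 write@7
I4 mul r2: issue@5 deps=(3,None) exec_start@7 write@8

Answer: 2 4 6 7 8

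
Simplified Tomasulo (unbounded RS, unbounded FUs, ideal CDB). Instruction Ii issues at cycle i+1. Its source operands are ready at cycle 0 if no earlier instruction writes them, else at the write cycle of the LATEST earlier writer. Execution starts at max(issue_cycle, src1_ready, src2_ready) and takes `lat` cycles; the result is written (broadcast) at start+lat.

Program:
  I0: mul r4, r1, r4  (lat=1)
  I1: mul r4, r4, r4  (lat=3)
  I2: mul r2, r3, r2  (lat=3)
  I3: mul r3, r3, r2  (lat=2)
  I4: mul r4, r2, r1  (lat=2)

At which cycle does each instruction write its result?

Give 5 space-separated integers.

I0 mul r4: issue@1 deps=(None,None) exec_start@1 write@2
I1 mul r4: issue@2 deps=(0,0) exec_start@2 write@5
I2 mul r2: issue@3 deps=(None,None) exec_start@3 write@6
I3 mul r3: issue@4 deps=(None,2) exec_start@6 write@8
I4 mul r4: issue@5 deps=(2,None) exec_start@6 write@8

Answer: 2 5 6 8 8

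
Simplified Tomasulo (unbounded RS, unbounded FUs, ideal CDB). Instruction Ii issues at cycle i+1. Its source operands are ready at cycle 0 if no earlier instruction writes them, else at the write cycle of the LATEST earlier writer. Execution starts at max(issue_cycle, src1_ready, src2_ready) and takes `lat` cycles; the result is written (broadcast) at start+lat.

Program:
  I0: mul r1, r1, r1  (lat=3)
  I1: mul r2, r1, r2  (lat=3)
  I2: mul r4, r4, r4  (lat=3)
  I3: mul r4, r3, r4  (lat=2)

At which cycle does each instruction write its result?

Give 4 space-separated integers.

Answer: 4 7 6 8

Derivation:
I0 mul r1: issue@1 deps=(None,None) exec_start@1 write@4
I1 mul r2: issue@2 deps=(0,None) exec_start@4 write@7
I2 mul r4: issue@3 deps=(None,None) exec_start@3 write@6
I3 mul r4: issue@4 deps=(None,2) exec_start@6 write@8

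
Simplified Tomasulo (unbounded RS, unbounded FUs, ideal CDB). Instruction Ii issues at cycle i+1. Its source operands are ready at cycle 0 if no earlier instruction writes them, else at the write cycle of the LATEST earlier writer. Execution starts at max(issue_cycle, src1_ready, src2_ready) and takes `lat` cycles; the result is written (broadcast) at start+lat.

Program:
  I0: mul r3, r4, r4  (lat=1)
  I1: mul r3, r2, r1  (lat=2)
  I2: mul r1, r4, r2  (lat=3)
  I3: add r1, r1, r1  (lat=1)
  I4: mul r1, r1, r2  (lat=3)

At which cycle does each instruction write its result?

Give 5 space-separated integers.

I0 mul r3: issue@1 deps=(None,None) exec_start@1 write@2
I1 mul r3: issue@2 deps=(None,None) exec_start@2 write@4
I2 mul r1: issue@3 deps=(None,None) exec_start@3 write@6
I3 add r1: issue@4 deps=(2,2) exec_start@6 write@7
I4 mul r1: issue@5 deps=(3,None) exec_start@7 write@10

Answer: 2 4 6 7 10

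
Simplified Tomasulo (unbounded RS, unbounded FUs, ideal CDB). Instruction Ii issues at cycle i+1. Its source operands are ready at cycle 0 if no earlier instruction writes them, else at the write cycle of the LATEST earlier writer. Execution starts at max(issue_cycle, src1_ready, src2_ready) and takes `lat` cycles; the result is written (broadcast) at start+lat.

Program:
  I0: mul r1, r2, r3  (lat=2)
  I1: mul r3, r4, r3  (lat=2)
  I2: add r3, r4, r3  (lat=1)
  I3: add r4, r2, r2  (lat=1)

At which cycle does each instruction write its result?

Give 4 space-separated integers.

I0 mul r1: issue@1 deps=(None,None) exec_start@1 write@3
I1 mul r3: issue@2 deps=(None,None) exec_start@2 write@4
I2 add r3: issue@3 deps=(None,1) exec_start@4 write@5
I3 add r4: issue@4 deps=(None,None) exec_start@4 write@5

Answer: 3 4 5 5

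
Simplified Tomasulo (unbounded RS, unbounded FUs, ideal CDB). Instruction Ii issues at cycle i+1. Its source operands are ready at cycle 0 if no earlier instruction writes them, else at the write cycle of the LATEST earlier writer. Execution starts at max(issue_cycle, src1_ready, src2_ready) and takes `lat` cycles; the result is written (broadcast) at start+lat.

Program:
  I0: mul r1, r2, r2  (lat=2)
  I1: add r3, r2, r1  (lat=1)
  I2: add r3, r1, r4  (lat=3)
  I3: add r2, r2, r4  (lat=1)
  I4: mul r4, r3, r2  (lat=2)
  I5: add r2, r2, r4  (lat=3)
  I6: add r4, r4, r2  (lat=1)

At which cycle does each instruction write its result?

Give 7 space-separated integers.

Answer: 3 4 6 5 8 11 12

Derivation:
I0 mul r1: issue@1 deps=(None,None) exec_start@1 write@3
I1 add r3: issue@2 deps=(None,0) exec_start@3 write@4
I2 add r3: issue@3 deps=(0,None) exec_start@3 write@6
I3 add r2: issue@4 deps=(None,None) exec_start@4 write@5
I4 mul r4: issue@5 deps=(2,3) exec_start@6 write@8
I5 add r2: issue@6 deps=(3,4) exec_start@8 write@11
I6 add r4: issue@7 deps=(4,5) exec_start@11 write@12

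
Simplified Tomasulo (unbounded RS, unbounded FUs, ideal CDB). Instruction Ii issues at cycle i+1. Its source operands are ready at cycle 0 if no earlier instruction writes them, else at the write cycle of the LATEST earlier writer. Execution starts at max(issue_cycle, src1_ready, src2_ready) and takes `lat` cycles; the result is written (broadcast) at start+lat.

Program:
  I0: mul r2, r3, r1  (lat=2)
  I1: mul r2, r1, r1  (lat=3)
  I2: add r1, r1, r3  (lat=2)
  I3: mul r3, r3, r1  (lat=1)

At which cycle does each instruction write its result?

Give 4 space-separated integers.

Answer: 3 5 5 6

Derivation:
I0 mul r2: issue@1 deps=(None,None) exec_start@1 write@3
I1 mul r2: issue@2 deps=(None,None) exec_start@2 write@5
I2 add r1: issue@3 deps=(None,None) exec_start@3 write@5
I3 mul r3: issue@4 deps=(None,2) exec_start@5 write@6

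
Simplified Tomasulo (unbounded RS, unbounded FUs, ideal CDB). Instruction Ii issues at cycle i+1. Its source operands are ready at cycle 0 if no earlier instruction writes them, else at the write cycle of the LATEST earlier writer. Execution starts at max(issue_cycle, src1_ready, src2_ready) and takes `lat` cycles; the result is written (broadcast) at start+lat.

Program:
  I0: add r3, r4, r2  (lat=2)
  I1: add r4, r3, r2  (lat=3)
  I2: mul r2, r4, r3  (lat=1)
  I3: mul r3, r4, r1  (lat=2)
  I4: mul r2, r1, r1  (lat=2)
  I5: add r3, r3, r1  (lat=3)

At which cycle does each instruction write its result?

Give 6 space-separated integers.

I0 add r3: issue@1 deps=(None,None) exec_start@1 write@3
I1 add r4: issue@2 deps=(0,None) exec_start@3 write@6
I2 mul r2: issue@3 deps=(1,0) exec_start@6 write@7
I3 mul r3: issue@4 deps=(1,None) exec_start@6 write@8
I4 mul r2: issue@5 deps=(None,None) exec_start@5 write@7
I5 add r3: issue@6 deps=(3,None) exec_start@8 write@11

Answer: 3 6 7 8 7 11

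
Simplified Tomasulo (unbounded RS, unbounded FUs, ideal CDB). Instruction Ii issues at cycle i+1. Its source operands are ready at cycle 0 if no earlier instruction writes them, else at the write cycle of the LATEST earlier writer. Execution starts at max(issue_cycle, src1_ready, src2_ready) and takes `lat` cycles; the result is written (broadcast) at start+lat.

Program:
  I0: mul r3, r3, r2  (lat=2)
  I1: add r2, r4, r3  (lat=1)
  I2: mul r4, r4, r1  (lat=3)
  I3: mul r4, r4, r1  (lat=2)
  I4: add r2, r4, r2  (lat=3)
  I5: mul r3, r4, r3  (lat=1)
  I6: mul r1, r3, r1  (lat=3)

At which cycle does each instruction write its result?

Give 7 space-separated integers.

I0 mul r3: issue@1 deps=(None,None) exec_start@1 write@3
I1 add r2: issue@2 deps=(None,0) exec_start@3 write@4
I2 mul r4: issue@3 deps=(None,None) exec_start@3 write@6
I3 mul r4: issue@4 deps=(2,None) exec_start@6 write@8
I4 add r2: issue@5 deps=(3,1) exec_start@8 write@11
I5 mul r3: issue@6 deps=(3,0) exec_start@8 write@9
I6 mul r1: issue@7 deps=(5,None) exec_start@9 write@12

Answer: 3 4 6 8 11 9 12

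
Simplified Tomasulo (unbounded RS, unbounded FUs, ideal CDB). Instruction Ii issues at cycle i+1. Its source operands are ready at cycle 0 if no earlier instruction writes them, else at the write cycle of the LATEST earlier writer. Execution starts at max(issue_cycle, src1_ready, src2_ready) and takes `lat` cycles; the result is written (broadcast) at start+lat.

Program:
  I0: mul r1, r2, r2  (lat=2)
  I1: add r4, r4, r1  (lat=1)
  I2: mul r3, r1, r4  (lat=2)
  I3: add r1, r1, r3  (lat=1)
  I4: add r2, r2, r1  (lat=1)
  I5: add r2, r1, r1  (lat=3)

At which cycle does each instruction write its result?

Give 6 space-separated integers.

Answer: 3 4 6 7 8 10

Derivation:
I0 mul r1: issue@1 deps=(None,None) exec_start@1 write@3
I1 add r4: issue@2 deps=(None,0) exec_start@3 write@4
I2 mul r3: issue@3 deps=(0,1) exec_start@4 write@6
I3 add r1: issue@4 deps=(0,2) exec_start@6 write@7
I4 add r2: issue@5 deps=(None,3) exec_start@7 write@8
I5 add r2: issue@6 deps=(3,3) exec_start@7 write@10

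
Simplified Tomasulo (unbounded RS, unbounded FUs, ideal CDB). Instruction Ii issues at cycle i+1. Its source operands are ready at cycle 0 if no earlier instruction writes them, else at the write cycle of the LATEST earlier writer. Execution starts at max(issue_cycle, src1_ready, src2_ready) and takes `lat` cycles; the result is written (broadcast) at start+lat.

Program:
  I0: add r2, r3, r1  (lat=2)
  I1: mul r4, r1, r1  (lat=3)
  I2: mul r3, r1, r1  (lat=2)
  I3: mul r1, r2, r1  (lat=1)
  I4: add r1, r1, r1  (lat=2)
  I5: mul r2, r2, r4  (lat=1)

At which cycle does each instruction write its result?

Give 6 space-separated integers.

I0 add r2: issue@1 deps=(None,None) exec_start@1 write@3
I1 mul r4: issue@2 deps=(None,None) exec_start@2 write@5
I2 mul r3: issue@3 deps=(None,None) exec_start@3 write@5
I3 mul r1: issue@4 deps=(0,None) exec_start@4 write@5
I4 add r1: issue@5 deps=(3,3) exec_start@5 write@7
I5 mul r2: issue@6 deps=(0,1) exec_start@6 write@7

Answer: 3 5 5 5 7 7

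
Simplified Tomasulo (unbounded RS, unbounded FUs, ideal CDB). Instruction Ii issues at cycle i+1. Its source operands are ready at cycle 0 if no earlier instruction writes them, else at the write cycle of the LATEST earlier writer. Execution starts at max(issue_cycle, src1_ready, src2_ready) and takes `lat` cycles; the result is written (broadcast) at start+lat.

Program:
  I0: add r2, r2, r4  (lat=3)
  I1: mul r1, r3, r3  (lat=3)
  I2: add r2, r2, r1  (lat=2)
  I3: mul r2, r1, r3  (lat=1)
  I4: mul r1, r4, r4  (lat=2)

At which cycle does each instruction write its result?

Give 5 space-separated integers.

Answer: 4 5 7 6 7

Derivation:
I0 add r2: issue@1 deps=(None,None) exec_start@1 write@4
I1 mul r1: issue@2 deps=(None,None) exec_start@2 write@5
I2 add r2: issue@3 deps=(0,1) exec_start@5 write@7
I3 mul r2: issue@4 deps=(1,None) exec_start@5 write@6
I4 mul r1: issue@5 deps=(None,None) exec_start@5 write@7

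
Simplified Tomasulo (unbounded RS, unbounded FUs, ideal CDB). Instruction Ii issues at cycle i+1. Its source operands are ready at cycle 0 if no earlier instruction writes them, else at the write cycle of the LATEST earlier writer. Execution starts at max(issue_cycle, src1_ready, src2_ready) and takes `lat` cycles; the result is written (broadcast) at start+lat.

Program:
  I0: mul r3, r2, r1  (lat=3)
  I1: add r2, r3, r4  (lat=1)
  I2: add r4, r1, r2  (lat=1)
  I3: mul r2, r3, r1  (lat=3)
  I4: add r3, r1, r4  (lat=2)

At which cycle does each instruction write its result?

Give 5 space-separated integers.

I0 mul r3: issue@1 deps=(None,None) exec_start@1 write@4
I1 add r2: issue@2 deps=(0,None) exec_start@4 write@5
I2 add r4: issue@3 deps=(None,1) exec_start@5 write@6
I3 mul r2: issue@4 deps=(0,None) exec_start@4 write@7
I4 add r3: issue@5 deps=(None,2) exec_start@6 write@8

Answer: 4 5 6 7 8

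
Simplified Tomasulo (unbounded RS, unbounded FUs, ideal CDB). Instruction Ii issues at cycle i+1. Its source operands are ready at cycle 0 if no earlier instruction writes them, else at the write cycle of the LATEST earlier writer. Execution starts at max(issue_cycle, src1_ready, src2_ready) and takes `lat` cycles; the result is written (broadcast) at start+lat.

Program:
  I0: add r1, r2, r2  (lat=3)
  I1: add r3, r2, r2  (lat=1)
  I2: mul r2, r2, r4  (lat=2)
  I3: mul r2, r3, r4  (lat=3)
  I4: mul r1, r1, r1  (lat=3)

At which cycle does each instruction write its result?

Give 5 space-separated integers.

Answer: 4 3 5 7 8

Derivation:
I0 add r1: issue@1 deps=(None,None) exec_start@1 write@4
I1 add r3: issue@2 deps=(None,None) exec_start@2 write@3
I2 mul r2: issue@3 deps=(None,None) exec_start@3 write@5
I3 mul r2: issue@4 deps=(1,None) exec_start@4 write@7
I4 mul r1: issue@5 deps=(0,0) exec_start@5 write@8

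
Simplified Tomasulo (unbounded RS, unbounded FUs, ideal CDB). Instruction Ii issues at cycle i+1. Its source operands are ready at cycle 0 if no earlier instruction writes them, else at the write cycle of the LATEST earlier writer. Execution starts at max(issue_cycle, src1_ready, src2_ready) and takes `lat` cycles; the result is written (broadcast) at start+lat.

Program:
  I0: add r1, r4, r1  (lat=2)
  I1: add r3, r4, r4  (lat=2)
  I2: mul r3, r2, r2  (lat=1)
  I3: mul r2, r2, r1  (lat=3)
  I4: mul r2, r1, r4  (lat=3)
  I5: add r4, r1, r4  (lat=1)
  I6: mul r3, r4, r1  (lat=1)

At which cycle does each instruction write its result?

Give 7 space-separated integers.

I0 add r1: issue@1 deps=(None,None) exec_start@1 write@3
I1 add r3: issue@2 deps=(None,None) exec_start@2 write@4
I2 mul r3: issue@3 deps=(None,None) exec_start@3 write@4
I3 mul r2: issue@4 deps=(None,0) exec_start@4 write@7
I4 mul r2: issue@5 deps=(0,None) exec_start@5 write@8
I5 add r4: issue@6 deps=(0,None) exec_start@6 write@7
I6 mul r3: issue@7 deps=(5,0) exec_start@7 write@8

Answer: 3 4 4 7 8 7 8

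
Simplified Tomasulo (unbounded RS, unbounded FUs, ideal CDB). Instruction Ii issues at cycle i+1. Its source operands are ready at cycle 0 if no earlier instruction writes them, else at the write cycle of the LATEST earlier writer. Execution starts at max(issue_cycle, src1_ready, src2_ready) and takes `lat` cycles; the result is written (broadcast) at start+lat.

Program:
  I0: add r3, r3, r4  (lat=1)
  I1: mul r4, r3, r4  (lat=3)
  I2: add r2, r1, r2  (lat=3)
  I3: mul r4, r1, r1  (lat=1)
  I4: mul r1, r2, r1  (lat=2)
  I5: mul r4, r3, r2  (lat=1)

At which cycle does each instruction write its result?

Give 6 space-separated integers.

Answer: 2 5 6 5 8 7

Derivation:
I0 add r3: issue@1 deps=(None,None) exec_start@1 write@2
I1 mul r4: issue@2 deps=(0,None) exec_start@2 write@5
I2 add r2: issue@3 deps=(None,None) exec_start@3 write@6
I3 mul r4: issue@4 deps=(None,None) exec_start@4 write@5
I4 mul r1: issue@5 deps=(2,None) exec_start@6 write@8
I5 mul r4: issue@6 deps=(0,2) exec_start@6 write@7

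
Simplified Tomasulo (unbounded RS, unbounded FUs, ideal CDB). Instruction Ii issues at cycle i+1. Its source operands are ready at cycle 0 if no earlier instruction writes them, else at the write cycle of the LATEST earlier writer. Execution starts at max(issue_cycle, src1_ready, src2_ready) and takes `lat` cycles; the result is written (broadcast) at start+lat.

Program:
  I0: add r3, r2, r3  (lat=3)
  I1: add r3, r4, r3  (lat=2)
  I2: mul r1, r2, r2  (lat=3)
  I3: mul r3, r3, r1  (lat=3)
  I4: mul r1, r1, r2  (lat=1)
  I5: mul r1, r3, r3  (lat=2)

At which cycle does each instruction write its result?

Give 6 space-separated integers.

I0 add r3: issue@1 deps=(None,None) exec_start@1 write@4
I1 add r3: issue@2 deps=(None,0) exec_start@4 write@6
I2 mul r1: issue@3 deps=(None,None) exec_start@3 write@6
I3 mul r3: issue@4 deps=(1,2) exec_start@6 write@9
I4 mul r1: issue@5 deps=(2,None) exec_start@6 write@7
I5 mul r1: issue@6 deps=(3,3) exec_start@9 write@11

Answer: 4 6 6 9 7 11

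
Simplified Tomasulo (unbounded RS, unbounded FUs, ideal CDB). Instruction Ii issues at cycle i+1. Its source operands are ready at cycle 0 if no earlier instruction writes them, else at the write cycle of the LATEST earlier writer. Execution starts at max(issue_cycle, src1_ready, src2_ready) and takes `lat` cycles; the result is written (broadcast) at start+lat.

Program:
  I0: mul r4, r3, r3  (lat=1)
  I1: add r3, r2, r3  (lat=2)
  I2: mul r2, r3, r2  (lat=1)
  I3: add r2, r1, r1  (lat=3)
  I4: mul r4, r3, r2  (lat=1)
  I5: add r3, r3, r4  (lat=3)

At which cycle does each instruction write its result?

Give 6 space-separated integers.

Answer: 2 4 5 7 8 11

Derivation:
I0 mul r4: issue@1 deps=(None,None) exec_start@1 write@2
I1 add r3: issue@2 deps=(None,None) exec_start@2 write@4
I2 mul r2: issue@3 deps=(1,None) exec_start@4 write@5
I3 add r2: issue@4 deps=(None,None) exec_start@4 write@7
I4 mul r4: issue@5 deps=(1,3) exec_start@7 write@8
I5 add r3: issue@6 deps=(1,4) exec_start@8 write@11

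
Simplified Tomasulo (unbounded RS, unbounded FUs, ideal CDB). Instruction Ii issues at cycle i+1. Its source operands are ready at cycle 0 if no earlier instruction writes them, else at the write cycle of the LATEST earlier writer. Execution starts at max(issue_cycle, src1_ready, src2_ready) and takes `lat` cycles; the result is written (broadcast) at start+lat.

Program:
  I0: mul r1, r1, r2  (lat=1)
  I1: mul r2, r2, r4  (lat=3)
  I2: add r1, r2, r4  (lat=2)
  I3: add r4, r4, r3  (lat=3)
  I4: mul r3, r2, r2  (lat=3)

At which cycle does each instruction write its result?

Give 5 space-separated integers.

I0 mul r1: issue@1 deps=(None,None) exec_start@1 write@2
I1 mul r2: issue@2 deps=(None,None) exec_start@2 write@5
I2 add r1: issue@3 deps=(1,None) exec_start@5 write@7
I3 add r4: issue@4 deps=(None,None) exec_start@4 write@7
I4 mul r3: issue@5 deps=(1,1) exec_start@5 write@8

Answer: 2 5 7 7 8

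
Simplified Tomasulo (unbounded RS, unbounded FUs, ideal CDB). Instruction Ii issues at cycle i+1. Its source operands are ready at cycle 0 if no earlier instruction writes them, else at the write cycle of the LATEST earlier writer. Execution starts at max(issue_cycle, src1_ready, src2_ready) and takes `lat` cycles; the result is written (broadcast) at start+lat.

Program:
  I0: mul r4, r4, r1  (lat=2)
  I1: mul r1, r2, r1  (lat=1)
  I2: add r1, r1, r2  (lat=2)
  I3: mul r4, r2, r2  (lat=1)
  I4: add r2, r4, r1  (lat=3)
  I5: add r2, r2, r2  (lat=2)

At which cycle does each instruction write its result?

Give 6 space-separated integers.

Answer: 3 3 5 5 8 10

Derivation:
I0 mul r4: issue@1 deps=(None,None) exec_start@1 write@3
I1 mul r1: issue@2 deps=(None,None) exec_start@2 write@3
I2 add r1: issue@3 deps=(1,None) exec_start@3 write@5
I3 mul r4: issue@4 deps=(None,None) exec_start@4 write@5
I4 add r2: issue@5 deps=(3,2) exec_start@5 write@8
I5 add r2: issue@6 deps=(4,4) exec_start@8 write@10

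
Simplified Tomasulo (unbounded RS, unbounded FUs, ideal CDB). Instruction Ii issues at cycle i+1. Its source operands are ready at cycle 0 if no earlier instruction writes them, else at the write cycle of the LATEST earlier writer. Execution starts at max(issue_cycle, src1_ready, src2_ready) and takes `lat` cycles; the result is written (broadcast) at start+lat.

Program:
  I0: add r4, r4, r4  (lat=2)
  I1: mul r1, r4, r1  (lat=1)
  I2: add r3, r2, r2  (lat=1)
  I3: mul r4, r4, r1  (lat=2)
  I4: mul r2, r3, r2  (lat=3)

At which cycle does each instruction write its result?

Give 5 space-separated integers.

Answer: 3 4 4 6 8

Derivation:
I0 add r4: issue@1 deps=(None,None) exec_start@1 write@3
I1 mul r1: issue@2 deps=(0,None) exec_start@3 write@4
I2 add r3: issue@3 deps=(None,None) exec_start@3 write@4
I3 mul r4: issue@4 deps=(0,1) exec_start@4 write@6
I4 mul r2: issue@5 deps=(2,None) exec_start@5 write@8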